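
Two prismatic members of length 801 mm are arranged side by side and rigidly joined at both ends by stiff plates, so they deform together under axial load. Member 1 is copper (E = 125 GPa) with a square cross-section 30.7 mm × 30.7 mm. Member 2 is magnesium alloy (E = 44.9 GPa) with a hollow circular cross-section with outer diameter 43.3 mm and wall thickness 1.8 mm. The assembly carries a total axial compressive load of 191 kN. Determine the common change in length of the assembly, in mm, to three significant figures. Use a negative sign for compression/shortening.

A_1 = 942.5 mm².
A_2 = 234.7 mm².
Equal strain + equilibrium ⇒ each member carries load in proportion to AE: A₁E₁ = 117800000 N, A₂E₂ = 10540000 N, ΣAE = 128300000 N.
δ = PL/ΣAE = -191000·801/128300000 = -1.192 mm.

-1.19 mm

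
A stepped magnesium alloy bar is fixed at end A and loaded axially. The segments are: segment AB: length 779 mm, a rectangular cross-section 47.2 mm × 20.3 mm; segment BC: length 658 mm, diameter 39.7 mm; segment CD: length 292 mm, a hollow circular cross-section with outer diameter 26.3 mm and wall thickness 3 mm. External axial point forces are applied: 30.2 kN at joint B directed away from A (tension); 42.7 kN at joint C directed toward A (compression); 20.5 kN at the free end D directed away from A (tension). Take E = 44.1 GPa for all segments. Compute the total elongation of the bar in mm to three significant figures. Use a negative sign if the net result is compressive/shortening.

0.498 mm

Internal axial forces (sectioning from the free end, tension +): N_CD = 20.5 kN, N_BC = -22.2 kN, N_AB = 8 kN.
A_AB = 958.2 mm².
A_BC = 1238 mm².
A_CD = 219.6 mm².
δ_AB = 8000·779/(958.2·44100) = 0.1475 mm
δ_BC = -22200·658/(1238·44100) = -0.2676 mm
δ_CD = 20500·292/(219.6·44100) = 0.6181 mm
δ = Σδ_i = 0.498 mm.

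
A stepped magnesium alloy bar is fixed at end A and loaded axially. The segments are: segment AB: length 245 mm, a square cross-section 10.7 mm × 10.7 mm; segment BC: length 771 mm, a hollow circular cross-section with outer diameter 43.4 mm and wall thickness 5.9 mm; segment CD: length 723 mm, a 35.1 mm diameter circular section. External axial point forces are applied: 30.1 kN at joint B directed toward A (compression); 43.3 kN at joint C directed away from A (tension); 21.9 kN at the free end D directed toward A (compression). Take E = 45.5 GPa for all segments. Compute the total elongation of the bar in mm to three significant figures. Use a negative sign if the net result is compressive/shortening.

-0.247 mm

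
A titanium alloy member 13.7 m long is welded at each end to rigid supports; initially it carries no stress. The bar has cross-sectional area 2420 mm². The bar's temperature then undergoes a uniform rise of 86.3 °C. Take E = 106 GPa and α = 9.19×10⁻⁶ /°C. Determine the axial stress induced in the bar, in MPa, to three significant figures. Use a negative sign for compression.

-84.1 MPa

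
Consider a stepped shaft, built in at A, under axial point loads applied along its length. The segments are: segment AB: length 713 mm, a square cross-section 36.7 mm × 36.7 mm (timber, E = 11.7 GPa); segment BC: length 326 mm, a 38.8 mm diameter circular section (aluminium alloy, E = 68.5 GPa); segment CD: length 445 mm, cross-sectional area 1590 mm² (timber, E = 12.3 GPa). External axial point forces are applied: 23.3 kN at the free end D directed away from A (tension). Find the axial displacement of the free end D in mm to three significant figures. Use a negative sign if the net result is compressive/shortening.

Internal axial forces (sectioning from the free end, tension +): N_CD = 23.3 kN, N_BC = 23.3 kN, N_AB = 23.3 kN.
A_AB = 1347 mm².
A_BC = 1182 mm².
δ_AB = 23300·713/(1347·11700) = 1.054 mm
δ_BC = 23300·326/(1182·68500) = 0.09378 mm
δ_CD = 23300·445/(1590·12300) = 0.5302 mm
δ = Σδ_i = 1.678 mm.

1.68 mm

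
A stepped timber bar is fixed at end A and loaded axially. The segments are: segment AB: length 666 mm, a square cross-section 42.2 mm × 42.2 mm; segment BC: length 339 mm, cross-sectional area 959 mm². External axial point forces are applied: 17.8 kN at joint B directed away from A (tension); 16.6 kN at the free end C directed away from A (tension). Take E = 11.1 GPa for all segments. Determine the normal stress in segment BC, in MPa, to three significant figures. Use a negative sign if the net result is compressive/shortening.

17.3 MPa

Internal axial forces (sectioning from the free end, tension +): N_BC = 16.6 kN, N_AB = 34.4 kN.
σ_BC = N_BC/A_BC = 16600/959 = 17.31 MPa.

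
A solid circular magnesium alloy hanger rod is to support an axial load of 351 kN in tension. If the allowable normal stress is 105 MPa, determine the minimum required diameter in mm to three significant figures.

Required area A ≥ P/σ_allow = 351000/105 = 3343 mm².
For a solid circular section, d ≥ √(4A/π) = 65.24 mm.

65.2 mm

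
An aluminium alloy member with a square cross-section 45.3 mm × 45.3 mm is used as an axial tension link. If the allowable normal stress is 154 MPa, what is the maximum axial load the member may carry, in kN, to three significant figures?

316 kN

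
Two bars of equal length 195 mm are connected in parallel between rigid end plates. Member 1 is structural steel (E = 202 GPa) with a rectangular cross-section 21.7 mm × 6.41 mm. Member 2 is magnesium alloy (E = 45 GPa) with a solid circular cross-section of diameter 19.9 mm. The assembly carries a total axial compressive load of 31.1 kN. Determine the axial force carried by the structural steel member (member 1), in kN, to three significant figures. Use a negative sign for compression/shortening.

-20.8 kN

A_1 = 139.1 mm².
A_2 = 311 mm².
Equal strain + equilibrium ⇒ each member carries load in proportion to AE: A₁E₁ = 28100000 N, A₂E₂ = 14000000 N, ΣAE = 42090000 N.
F₁ = P·A₁E₁/ΣAE = -31100·28100000/42090000 = -20760 N.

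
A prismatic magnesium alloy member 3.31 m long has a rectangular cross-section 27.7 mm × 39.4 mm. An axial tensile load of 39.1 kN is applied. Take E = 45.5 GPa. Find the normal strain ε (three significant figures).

7.87e-04

A = 1091 mm².
σ = N/A = 35.83 MPa; ε = σ/E = 35.83/45500 = 7.874e-04.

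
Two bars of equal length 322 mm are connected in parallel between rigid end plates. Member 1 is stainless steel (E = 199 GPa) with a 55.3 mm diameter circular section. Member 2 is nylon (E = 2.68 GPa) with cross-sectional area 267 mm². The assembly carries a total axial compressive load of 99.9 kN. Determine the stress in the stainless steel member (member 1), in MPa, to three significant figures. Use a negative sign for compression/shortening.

-41.5 MPa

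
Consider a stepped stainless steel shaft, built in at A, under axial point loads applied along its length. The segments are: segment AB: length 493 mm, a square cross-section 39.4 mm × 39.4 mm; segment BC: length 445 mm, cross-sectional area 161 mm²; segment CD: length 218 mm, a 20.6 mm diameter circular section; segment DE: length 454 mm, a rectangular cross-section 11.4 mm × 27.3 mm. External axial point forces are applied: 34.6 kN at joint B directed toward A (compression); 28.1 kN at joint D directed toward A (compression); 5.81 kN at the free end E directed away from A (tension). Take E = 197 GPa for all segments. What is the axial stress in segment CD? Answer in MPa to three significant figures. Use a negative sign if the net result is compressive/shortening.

Internal axial forces (sectioning from the free end, tension +): N_DE = 5.81 kN, N_CD = -22.29 kN, N_BC = -22.29 kN, N_AB = -56.89 kN.
A_CD = 333.3 mm².
σ_CD = N_CD/A_CD = -22290/333.3 = -66.88 MPa.

-66.9 MPa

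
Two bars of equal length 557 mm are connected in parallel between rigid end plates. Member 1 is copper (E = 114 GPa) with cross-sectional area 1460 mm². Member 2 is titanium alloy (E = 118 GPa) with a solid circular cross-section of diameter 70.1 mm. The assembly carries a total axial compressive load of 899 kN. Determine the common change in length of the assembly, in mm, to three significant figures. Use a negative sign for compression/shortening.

A_2 = 3859 mm².
Equal strain + equilibrium ⇒ each member carries load in proportion to AE: A₁E₁ = 166400000 N, A₂E₂ = 455400000 N, ΣAE = 621900000 N.
δ = PL/ΣAE = -899000·557/621900000 = -0.8052 mm.

-0.805 mm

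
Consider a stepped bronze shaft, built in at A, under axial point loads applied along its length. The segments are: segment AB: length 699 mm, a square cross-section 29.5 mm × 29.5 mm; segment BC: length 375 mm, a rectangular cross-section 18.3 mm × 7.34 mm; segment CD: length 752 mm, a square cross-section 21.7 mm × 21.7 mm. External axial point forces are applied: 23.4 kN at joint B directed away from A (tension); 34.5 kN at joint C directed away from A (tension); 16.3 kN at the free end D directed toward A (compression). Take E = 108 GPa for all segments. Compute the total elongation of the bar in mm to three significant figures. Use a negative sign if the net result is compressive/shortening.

Internal axial forces (sectioning from the free end, tension +): N_CD = -16.3 kN, N_BC = 18.2 kN, N_AB = 41.6 kN.
A_AB = 870.2 mm².
A_BC = 134.3 mm².
A_CD = 470.9 mm².
δ_AB = 41600·699/(870.2·108000) = 0.3094 mm
δ_BC = 18200·375/(134.3·108000) = 0.4705 mm
δ_CD = -16300·752/(470.9·108000) = -0.241 mm
δ = Σδ_i = 0.5388 mm.

0.539 mm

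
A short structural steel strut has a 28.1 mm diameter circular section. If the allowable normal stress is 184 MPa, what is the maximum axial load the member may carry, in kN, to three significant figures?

114 kN

A = 620.2 mm².
P_max = σ_allow · A = 184 · 620.2 = 114100 N = 114.1 kN.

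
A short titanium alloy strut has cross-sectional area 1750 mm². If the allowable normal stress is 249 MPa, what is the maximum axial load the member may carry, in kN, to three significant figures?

436 kN

P_max = σ_allow · A = 249 · 1750 = 435800 N = 435.8 kN.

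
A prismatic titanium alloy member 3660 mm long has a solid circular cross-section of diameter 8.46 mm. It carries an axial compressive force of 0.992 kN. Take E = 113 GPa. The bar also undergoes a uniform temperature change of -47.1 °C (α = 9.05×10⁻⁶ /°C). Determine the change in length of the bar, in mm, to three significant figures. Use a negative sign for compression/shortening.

A = 56.21 mm².
δ_mech = NL/(AE) = -992·3660/(56.21·113000) = -0.5716 mm.
δ_thermal = αLΔT = 9.05e-6·3660·-47.1 = -1.56 mm.
δ = δ_mech + δ_thermal = -2.132 mm.

-2.13 mm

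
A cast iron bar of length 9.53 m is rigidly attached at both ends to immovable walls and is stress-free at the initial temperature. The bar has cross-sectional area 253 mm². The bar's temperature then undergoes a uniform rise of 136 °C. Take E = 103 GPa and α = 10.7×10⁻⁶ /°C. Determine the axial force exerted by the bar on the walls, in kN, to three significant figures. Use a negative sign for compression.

Free thermal expansion αLΔT = 10.7e-6 · 9530 · 136 = 13.87 mm.
The walls impose strain ε = −(13.87)/9530 = -1.4552e-03; σ = Eε = 103000 · -1.4552e-03 = -149.9 MPa.
Wall reaction R = σ·A = -149.9·253 = -37920 N = -37.92 kN.

-37.9 kN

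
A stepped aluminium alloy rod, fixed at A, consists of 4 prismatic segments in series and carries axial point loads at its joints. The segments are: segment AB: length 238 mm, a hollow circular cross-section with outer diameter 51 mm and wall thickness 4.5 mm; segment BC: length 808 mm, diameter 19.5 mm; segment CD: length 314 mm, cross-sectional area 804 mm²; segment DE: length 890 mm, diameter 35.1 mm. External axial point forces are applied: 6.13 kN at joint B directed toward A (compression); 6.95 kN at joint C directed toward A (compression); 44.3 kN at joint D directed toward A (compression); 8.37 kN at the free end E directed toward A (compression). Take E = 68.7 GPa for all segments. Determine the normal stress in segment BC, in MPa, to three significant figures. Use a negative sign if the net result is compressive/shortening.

-200 MPa

Internal axial forces (sectioning from the free end, tension +): N_DE = -8.37 kN, N_CD = -52.67 kN, N_BC = -59.62 kN, N_AB = -65.75 kN.
A_BC = 298.6 mm².
σ_BC = N_BC/A_BC = -59620/298.6 = -199.6 MPa.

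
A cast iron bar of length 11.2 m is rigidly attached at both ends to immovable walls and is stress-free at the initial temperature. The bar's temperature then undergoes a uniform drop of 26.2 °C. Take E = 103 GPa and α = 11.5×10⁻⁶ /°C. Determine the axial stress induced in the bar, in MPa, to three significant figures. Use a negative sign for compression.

31.0 MPa

Free thermal expansion αLΔT = 11.5e-6 · 11200 · -26.2 = -3.375 mm.
The walls impose strain ε = −(-3.375)/11200 = 3.0130e-04; σ = Eε = 103000 · 3.0130e-04 = 31.03 MPa.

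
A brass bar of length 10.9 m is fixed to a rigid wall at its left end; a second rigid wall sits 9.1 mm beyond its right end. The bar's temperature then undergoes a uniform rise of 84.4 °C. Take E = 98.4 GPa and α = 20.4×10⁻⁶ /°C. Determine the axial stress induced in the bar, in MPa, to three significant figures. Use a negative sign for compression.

Free thermal expansion αLΔT = 20.4e-6 · 10900 · 84.4 = 18.77 mm.
The walls engage after the gap closes; constrained expansion = 18.77 − 9.1 = 9.667 mm.
The walls impose strain ε = −(9.667)/10900 = -8.8690e-04; σ = Eε = 98400 · -8.8690e-04 = -87.27 MPa.

-87.3 MPa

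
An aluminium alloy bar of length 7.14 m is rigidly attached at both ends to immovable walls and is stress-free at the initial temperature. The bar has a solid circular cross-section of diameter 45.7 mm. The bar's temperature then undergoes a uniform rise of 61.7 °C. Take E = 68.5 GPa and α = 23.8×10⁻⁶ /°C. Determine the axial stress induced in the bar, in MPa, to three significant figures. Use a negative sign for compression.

Free thermal expansion αLΔT = 23.8e-6 · 7140 · 61.7 = 10.48 mm.
The walls impose strain ε = −(10.48)/7140 = -1.4685e-03; σ = Eε = 68500 · -1.4685e-03 = -100.6 MPa.

-101 MPa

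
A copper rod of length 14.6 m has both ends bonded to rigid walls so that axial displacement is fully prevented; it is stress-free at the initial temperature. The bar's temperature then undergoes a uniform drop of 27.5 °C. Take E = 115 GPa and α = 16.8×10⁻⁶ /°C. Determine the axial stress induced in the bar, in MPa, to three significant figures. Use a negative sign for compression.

Free thermal expansion αLΔT = 16.8e-6 · 14600 · -27.5 = -6.745 mm.
The walls impose strain ε = −(-6.745)/14600 = 4.6200e-04; σ = Eε = 115000 · 4.6200e-04 = 53.13 MPa.

53.1 MPa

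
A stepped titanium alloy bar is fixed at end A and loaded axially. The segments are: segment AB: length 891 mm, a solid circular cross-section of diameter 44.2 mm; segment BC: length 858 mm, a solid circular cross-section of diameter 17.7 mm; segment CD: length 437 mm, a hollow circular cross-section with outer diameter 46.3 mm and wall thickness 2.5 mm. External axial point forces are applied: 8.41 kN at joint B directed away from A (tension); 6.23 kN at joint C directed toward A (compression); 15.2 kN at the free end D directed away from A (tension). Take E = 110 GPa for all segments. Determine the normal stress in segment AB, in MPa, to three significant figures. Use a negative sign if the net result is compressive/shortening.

11.3 MPa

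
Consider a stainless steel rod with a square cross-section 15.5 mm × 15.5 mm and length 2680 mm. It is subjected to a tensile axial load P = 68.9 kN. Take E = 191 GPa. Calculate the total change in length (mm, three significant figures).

4.02 mm

A = 240.2 mm².
δ_mech = NL/(AE) = 68900·2680/(240.2·191000) = 4.024 mm.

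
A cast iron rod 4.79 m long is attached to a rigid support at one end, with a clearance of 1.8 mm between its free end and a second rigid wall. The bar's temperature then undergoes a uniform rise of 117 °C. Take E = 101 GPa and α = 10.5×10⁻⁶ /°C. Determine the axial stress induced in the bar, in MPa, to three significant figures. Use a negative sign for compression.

Free thermal expansion αLΔT = 10.5e-6 · 4790 · 117 = 5.885 mm.
The walls engage after the gap closes; constrained expansion = 5.885 − 1.8 = 4.085 mm.
The walls impose strain ε = −(4.085)/4790 = -8.5272e-04; σ = Eε = 101000 · -8.5272e-04 = -86.12 MPa.

-86.1 MPa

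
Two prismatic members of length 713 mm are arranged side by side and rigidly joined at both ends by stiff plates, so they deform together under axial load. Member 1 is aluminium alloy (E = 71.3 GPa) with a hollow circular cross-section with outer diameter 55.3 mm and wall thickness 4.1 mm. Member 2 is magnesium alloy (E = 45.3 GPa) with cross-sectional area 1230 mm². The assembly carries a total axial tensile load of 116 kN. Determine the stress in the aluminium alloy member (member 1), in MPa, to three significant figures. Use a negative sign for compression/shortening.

A_1 = 659.5 mm².
Equal strain + equilibrium ⇒ each member carries load in proportion to AE: A₁E₁ = 47020000 N, A₂E₂ = 55720000 N, ΣAE = 102700000 N.
σ₁ = P·E₁/ΣAE = 116000·71300/102700000 = 80.5 MPa.

80.5 MPa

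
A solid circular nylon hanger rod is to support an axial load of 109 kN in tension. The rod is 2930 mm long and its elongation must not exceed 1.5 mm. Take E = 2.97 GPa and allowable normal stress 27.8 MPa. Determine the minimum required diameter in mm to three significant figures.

Required area A ≥ P/σ_allow = 109000/27.8 = 3921 mm².
For a solid circular section, d ≥ √(4A/π) = 70.66 mm.
Elongation limit: A ≥ PL/(Eδ_allow) = 109000·2930/(2970·1.5) = 71690 mm² ⇒ d ≥ 302.1 mm.
The elongation limit governs.

302 mm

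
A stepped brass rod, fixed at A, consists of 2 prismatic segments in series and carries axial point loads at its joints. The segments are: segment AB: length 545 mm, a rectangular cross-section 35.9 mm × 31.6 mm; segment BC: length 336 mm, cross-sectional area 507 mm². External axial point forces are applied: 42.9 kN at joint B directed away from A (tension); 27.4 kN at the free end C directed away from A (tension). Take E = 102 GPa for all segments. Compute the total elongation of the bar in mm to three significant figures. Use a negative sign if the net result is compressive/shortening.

0.509 mm

Internal axial forces (sectioning from the free end, tension +): N_BC = 27.4 kN, N_AB = 70.3 kN.
A_AB = 1134 mm².
δ_AB = 70300·545/(1134·102000) = 0.3311 mm
δ_BC = 27400·336/(507·102000) = 0.178 mm
δ = Σδ_i = 0.5091 mm.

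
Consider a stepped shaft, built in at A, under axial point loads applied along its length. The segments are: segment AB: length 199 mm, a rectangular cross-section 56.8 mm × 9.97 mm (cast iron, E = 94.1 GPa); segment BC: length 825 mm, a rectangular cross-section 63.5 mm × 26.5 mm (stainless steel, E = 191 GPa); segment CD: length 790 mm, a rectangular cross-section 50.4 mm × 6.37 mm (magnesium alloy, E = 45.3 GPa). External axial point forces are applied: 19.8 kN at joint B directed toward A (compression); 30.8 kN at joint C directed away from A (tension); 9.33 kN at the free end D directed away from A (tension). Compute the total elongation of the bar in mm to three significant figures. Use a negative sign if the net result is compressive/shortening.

0.686 mm

Internal axial forces (sectioning from the free end, tension +): N_CD = 9.33 kN, N_BC = 40.13 kN, N_AB = 20.33 kN.
A_AB = 566.3 mm².
A_BC = 1683 mm².
A_CD = 321 mm².
δ_AB = 20330·199/(566.3·94100) = 0.07592 mm
δ_BC = 40130·825/(1683·191000) = 0.103 mm
δ_CD = 9330·790/(321·45300) = 0.5068 mm
δ = Σδ_i = 0.6857 mm.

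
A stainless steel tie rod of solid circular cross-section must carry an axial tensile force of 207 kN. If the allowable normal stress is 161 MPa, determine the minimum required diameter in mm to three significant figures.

Required area A ≥ P/σ_allow = 207000/161 = 1286 mm².
For a solid circular section, d ≥ √(4A/π) = 40.46 mm.

40.5 mm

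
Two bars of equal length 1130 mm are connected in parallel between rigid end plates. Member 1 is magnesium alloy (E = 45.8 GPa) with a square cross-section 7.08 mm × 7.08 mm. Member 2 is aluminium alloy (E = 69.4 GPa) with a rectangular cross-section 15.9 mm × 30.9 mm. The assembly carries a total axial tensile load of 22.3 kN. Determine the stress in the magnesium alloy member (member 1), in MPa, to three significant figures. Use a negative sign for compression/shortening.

28.1 MPa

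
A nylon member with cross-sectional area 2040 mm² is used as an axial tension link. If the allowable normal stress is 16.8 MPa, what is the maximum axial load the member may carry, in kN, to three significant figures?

P_max = σ_allow · A = 16.8 · 2040 = 34270 N = 34.27 kN.

34.3 kN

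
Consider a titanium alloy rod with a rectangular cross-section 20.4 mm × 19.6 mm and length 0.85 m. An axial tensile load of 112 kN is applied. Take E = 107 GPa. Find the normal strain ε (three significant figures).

0.00262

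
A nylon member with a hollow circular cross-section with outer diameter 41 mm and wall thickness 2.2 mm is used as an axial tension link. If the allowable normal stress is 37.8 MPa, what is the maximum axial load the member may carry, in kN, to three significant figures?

A = 268.2 mm².
P_max = σ_allow · A = 37.8 · 268.2 = 10140 N = 10.14 kN.

10.1 kN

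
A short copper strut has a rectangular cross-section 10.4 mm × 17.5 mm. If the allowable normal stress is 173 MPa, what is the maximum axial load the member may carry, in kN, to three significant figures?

A = 182 mm².
P_max = σ_allow · A = 173 · 182 = 31490 N = 31.49 kN.

31.5 kN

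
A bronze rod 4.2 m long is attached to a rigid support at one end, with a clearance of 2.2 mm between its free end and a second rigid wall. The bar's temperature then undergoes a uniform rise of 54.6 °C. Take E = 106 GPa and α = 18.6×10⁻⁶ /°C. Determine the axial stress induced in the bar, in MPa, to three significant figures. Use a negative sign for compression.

-52.1 MPa

Free thermal expansion αLΔT = 18.6e-6 · 4200 · 54.6 = 4.265 mm.
The walls engage after the gap closes; constrained expansion = 4.265 − 2.2 = 2.065 mm.
The walls impose strain ε = −(2.065)/4200 = -4.9175e-04; σ = Eε = 106000 · -4.9175e-04 = -52.13 MPa.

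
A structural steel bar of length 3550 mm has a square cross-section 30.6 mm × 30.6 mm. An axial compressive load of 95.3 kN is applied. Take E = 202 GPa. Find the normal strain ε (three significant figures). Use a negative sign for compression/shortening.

-5.04e-04

A = 936.4 mm².
σ = N/A = -101.8 MPa; ε = σ/E = -101.8/202000 = -5.038e-04.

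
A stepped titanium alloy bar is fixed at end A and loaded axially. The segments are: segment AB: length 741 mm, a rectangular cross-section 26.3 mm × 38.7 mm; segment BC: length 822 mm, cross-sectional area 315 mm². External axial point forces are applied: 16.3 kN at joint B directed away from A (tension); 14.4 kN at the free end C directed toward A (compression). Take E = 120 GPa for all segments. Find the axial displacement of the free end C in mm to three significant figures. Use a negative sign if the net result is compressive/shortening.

-0.302 mm

Internal axial forces (sectioning from the free end, tension +): N_BC = -14.4 kN, N_AB = 1.9 kN.
A_AB = 1018 mm².
δ_AB = 1900·741/(1018·120000) = 0.01153 mm
δ_BC = -14400·822/(315·120000) = -0.3131 mm
δ = Σδ_i = -0.3016 mm.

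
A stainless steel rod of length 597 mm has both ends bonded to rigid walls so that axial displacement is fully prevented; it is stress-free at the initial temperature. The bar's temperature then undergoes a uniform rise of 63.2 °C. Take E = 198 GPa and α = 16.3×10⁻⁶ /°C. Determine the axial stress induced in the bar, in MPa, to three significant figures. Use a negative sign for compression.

-204 MPa

Free thermal expansion αLΔT = 16.3e-6 · 597 · 63.2 = 0.615 mm.
The walls impose strain ε = −(0.615)/597 = -1.0302e-03; σ = Eε = 198000 · -1.0302e-03 = -204 MPa.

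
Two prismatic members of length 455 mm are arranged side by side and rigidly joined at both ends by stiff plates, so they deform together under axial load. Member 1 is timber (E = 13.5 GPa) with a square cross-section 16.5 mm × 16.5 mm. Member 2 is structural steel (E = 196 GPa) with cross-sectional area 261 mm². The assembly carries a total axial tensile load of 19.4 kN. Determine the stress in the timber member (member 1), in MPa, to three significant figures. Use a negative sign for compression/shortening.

4.78 MPa

A_1 = 272.2 mm².
Equal strain + equilibrium ⇒ each member carries load in proportion to AE: A₁E₁ = 3675000 N, A₂E₂ = 51160000 N, ΣAE = 54830000 N.
σ₁ = P·E₁/ΣAE = 19400·13500/54830000 = 4.776 MPa.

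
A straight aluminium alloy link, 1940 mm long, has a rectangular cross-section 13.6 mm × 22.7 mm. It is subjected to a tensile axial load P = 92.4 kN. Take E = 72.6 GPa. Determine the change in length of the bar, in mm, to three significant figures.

8.00 mm

A = 308.7 mm².
δ_mech = NL/(AE) = 92400·1940/(308.7·72600) = 7.998 mm.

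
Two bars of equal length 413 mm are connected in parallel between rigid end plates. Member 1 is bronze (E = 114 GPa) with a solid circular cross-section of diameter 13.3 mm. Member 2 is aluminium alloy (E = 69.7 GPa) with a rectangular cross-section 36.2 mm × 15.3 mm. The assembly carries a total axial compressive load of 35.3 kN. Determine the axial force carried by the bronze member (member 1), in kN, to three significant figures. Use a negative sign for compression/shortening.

A_1 = 138.9 mm².
A_2 = 553.9 mm².
Equal strain + equilibrium ⇒ each member carries load in proportion to AE: A₁E₁ = 15840000 N, A₂E₂ = 38600000 N, ΣAE = 54440000 N.
F₁ = P·A₁E₁/ΣAE = -35300·15840000/54440000 = -10270 N.

-10.3 kN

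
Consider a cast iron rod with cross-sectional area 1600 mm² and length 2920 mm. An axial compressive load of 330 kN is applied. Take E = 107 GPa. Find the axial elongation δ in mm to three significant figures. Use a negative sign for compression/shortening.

-5.63 mm

δ_mech = NL/(AE) = -330000·2920/(1600·107000) = -5.629 mm.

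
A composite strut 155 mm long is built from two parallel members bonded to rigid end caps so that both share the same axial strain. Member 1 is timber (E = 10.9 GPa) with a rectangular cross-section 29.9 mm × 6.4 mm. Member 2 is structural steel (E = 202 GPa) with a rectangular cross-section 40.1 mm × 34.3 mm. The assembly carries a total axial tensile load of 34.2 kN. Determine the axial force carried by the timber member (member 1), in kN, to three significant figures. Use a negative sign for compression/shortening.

0.255 kN

A_1 = 191.4 mm².
A_2 = 1375 mm².
Equal strain + equilibrium ⇒ each member carries load in proportion to AE: A₁E₁ = 2086000 N, A₂E₂ = 277800000 N, ΣAE = 279900000 N.
F₁ = P·A₁E₁/ΣAE = 34200·2086000/279900000 = 254.8 N.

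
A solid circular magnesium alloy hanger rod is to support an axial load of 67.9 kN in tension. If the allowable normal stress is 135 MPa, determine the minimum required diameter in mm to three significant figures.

Required area A ≥ P/σ_allow = 67900/135 = 503 mm².
For a solid circular section, d ≥ √(4A/π) = 25.31 mm.

25.3 mm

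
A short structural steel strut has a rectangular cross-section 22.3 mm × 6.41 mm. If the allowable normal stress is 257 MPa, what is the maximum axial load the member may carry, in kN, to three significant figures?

36.7 kN

A = 142.9 mm².
P_max = σ_allow · A = 257 · 142.9 = 36740 N = 36.74 kN.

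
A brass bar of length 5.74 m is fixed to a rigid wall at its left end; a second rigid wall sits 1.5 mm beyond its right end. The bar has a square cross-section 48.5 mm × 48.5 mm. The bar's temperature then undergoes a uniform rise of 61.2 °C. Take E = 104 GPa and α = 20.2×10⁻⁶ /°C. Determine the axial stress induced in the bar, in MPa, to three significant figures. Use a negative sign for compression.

Free thermal expansion αLΔT = 20.2e-6 · 5740 · 61.2 = 7.096 mm.
The walls engage after the gap closes; constrained expansion = 7.096 − 1.5 = 5.596 mm.
The walls impose strain ε = −(5.596)/5740 = -9.7492e-04; σ = Eε = 104000 · -9.7492e-04 = -101.4 MPa.

-101 MPa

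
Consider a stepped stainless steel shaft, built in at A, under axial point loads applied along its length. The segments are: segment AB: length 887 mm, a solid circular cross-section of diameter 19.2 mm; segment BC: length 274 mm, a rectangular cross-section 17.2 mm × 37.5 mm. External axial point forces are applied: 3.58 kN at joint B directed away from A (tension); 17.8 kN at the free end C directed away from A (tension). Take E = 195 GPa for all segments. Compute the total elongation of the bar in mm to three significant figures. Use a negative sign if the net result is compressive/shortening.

Internal axial forces (sectioning from the free end, tension +): N_BC = 17.8 kN, N_AB = 21.38 kN.
A_AB = 289.5 mm².
A_BC = 645 mm².
δ_AB = 21380·887/(289.5·195000) = 0.3359 mm
δ_BC = 17800·274/(645·195000) = 0.03878 mm
δ = Σδ_i = 0.3747 mm.

0.375 mm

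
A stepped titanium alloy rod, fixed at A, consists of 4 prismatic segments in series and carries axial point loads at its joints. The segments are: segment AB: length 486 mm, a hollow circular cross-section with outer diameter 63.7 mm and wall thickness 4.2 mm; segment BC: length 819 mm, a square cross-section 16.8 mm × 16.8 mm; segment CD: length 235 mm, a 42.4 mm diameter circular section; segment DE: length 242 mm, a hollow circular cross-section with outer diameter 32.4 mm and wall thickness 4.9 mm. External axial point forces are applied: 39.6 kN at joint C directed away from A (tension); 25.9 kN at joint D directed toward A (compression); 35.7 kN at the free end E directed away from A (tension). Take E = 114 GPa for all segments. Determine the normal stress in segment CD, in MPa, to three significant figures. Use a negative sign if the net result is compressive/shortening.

6.94 MPa

Internal axial forces (sectioning from the free end, tension +): N_DE = 35.7 kN, N_CD = 9.8 kN, N_BC = 49.4 kN, N_AB = 49.4 kN.
A_CD = 1412 mm².
σ_CD = N_CD/A_CD = 9800/1412 = 6.941 MPa.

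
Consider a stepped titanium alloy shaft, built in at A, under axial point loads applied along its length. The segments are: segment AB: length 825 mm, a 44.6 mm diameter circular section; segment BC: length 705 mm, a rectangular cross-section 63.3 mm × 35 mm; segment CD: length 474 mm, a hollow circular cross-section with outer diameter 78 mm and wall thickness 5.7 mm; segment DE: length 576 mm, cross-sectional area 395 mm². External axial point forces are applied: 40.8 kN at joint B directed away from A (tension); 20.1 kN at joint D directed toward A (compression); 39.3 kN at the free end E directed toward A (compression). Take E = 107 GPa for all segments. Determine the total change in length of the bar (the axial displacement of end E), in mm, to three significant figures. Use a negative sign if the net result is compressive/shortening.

-1.01 mm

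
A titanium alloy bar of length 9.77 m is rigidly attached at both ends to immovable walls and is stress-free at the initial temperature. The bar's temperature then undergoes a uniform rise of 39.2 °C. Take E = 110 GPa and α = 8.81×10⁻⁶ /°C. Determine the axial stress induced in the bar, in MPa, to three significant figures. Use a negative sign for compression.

Free thermal expansion αLΔT = 8.81e-6 · 9770 · 39.2 = 3.374 mm.
The walls impose strain ε = −(3.374)/9770 = -3.4535e-04; σ = Eε = 110000 · -3.4535e-04 = -37.99 MPa.

-38.0 MPa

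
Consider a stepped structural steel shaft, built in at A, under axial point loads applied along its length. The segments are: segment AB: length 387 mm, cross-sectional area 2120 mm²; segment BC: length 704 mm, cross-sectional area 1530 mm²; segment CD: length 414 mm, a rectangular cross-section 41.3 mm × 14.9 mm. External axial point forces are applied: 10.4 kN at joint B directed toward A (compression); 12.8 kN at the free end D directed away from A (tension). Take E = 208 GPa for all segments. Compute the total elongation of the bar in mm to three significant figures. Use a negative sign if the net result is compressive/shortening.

0.0718 mm

Internal axial forces (sectioning from the free end, tension +): N_CD = 12.8 kN, N_BC = 12.8 kN, N_AB = 2.4 kN.
A_CD = 615.4 mm².
δ_AB = 2400·387/(2120·208000) = 0.002106 mm
δ_BC = 12800·704/(1530·208000) = 0.02832 mm
δ_CD = 12800·414/(615.4·208000) = 0.0414 mm
δ = Σδ_i = 0.07182 mm.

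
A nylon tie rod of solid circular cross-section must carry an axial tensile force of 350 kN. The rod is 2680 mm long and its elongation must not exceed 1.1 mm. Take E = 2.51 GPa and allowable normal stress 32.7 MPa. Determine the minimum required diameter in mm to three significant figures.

Required area A ≥ P/σ_allow = 350000/32.7 = 10700 mm².
For a solid circular section, d ≥ √(4A/π) = 116.7 mm.
Elongation limit: A ≥ PL/(Eδ_allow) = 350000·2680/(2510·1.1) = 339700 mm² ⇒ d ≥ 657.7 mm.
The elongation limit governs.

658 mm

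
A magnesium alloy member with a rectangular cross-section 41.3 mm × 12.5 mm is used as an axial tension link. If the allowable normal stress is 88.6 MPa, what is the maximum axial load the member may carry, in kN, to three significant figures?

45.7 kN

A = 516.2 mm².
P_max = σ_allow · A = 88.6 · 516.2 = 45740 N = 45.74 kN.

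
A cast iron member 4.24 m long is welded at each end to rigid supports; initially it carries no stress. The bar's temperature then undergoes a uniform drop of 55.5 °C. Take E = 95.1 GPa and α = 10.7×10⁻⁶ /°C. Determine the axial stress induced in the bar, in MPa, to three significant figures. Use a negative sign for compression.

56.5 MPa

Free thermal expansion αLΔT = 10.7e-6 · 4240 · -55.5 = -2.518 mm.
The walls impose strain ε = −(-2.518)/4240 = 5.9385e-04; σ = Eε = 95100 · 5.9385e-04 = 56.48 MPa.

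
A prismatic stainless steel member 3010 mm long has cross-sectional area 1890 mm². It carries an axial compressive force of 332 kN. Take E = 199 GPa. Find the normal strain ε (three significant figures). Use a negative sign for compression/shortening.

-8.83e-04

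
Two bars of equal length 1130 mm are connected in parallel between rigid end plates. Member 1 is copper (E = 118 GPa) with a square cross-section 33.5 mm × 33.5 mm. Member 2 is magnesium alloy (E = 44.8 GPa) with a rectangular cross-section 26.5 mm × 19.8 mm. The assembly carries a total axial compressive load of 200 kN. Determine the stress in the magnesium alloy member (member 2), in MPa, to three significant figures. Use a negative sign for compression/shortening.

A_1 = 1122 mm².
A_2 = 524.7 mm².
Equal strain + equilibrium ⇒ each member carries load in proportion to AE: A₁E₁ = 132400000 N, A₂E₂ = 23510000 N, ΣAE = 155900000 N.
σ₂ = P·E₂/ΣAE = -200000·44800/155900000 = -57.46 MPa.

-57.5 MPa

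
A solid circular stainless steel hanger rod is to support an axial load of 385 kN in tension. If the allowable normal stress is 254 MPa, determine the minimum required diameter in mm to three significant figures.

43.9 mm

Required area A ≥ P/σ_allow = 385000/254 = 1516 mm².
For a solid circular section, d ≥ √(4A/π) = 43.93 mm.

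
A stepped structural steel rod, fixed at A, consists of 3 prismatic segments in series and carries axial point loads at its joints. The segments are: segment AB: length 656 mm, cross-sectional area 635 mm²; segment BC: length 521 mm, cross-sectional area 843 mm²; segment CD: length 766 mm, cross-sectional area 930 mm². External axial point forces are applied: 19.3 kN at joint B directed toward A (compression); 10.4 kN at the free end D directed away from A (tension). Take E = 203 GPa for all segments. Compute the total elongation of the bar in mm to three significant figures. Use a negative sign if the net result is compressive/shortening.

Internal axial forces (sectioning from the free end, tension +): N_CD = 10.4 kN, N_BC = 10.4 kN, N_AB = -8.9 kN.
δ_AB = -8900·656/(635·203000) = -0.04529 mm
δ_BC = 10400·521/(843·203000) = 0.03166 mm
δ_CD = 10400·766/(930·203000) = 0.0422 mm
δ = Σδ_i = 0.02857 mm.

0.0286 mm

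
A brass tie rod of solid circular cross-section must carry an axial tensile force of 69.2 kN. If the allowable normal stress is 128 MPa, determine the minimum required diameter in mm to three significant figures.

Required area A ≥ P/σ_allow = 69200/128 = 540.6 mm².
For a solid circular section, d ≥ √(4A/π) = 26.24 mm.

26.2 mm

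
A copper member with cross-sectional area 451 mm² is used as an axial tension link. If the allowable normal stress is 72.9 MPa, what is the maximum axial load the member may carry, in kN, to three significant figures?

P_max = σ_allow · A = 72.9 · 451 = 32880 N = 32.88 kN.

32.9 kN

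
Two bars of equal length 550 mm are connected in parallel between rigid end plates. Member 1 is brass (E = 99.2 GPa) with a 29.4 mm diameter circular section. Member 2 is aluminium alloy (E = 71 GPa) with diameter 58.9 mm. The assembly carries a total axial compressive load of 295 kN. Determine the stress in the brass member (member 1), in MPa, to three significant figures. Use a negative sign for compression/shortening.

-112 MPa

A_1 = 678.9 mm².
A_2 = 2725 mm².
Equal strain + equilibrium ⇒ each member carries load in proportion to AE: A₁E₁ = 67340000 N, A₂E₂ = 193500000 N, ΣAE = 260800000 N.
σ₁ = P·E₁/ΣAE = -295000·99200/260800000 = -112.2 MPa.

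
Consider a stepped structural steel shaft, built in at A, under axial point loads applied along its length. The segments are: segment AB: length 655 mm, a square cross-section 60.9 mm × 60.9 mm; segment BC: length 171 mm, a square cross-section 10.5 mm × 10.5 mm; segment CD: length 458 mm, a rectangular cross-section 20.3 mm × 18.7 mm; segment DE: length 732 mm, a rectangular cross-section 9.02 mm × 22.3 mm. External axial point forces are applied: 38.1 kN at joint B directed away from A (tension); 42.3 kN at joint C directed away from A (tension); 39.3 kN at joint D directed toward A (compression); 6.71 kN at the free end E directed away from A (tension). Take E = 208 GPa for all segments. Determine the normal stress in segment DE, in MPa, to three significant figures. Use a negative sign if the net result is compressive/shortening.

33.4 MPa

Internal axial forces (sectioning from the free end, tension +): N_DE = 6.71 kN, N_CD = -32.59 kN, N_BC = 9.71 kN, N_AB = 47.81 kN.
A_DE = 201.1 mm².
σ_DE = N_DE/A_DE = 6710/201.1 = 33.36 MPa.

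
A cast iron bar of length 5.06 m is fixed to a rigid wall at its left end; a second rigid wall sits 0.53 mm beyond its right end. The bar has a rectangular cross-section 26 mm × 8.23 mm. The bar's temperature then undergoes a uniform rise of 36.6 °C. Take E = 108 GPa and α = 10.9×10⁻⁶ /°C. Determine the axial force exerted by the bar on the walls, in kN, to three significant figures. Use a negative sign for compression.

-6.80 kN

Free thermal expansion αLΔT = 10.9e-6 · 5060 · 36.6 = 2.019 mm.
The walls engage after the gap closes; constrained expansion = 2.019 − 0.53 = 1.489 mm.
The walls impose strain ε = −(1.489)/5060 = -2.9420e-04; σ = Eε = 108000 · -2.9420e-04 = -31.77 MPa.
Wall reaction R = σ·A = -31.77·214 = -6799 N = -6.799 kN.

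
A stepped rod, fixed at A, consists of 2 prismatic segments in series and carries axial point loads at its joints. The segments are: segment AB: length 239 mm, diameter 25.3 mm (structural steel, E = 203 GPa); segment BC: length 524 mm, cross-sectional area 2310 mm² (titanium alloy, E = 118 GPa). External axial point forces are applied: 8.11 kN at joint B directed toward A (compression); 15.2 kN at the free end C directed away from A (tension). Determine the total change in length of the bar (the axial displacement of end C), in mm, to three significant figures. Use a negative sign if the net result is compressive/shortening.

Internal axial forces (sectioning from the free end, tension +): N_BC = 15.2 kN, N_AB = 7.09 kN.
A_AB = 502.7 mm².
δ_AB = 7090·239/(502.7·203000) = 0.0166 mm
δ_BC = 15200·524/(2310·118000) = 0.02922 mm
δ = Σδ_i = 0.04582 mm.

0.0458 mm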